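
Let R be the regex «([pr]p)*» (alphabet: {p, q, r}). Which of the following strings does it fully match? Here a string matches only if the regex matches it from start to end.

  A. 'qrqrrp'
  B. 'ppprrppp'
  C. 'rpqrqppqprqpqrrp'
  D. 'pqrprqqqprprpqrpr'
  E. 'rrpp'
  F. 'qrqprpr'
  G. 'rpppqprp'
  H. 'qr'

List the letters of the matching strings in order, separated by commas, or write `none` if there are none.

none

A. 'qrqrrp' → no match
B. 'ppprrppp' → no match
C → no match
D → no match
E. 'rrpp' → no match
F. 'qrqprpr' → no match
G. 'rpppqprp' → no match
H. 'qr' → no match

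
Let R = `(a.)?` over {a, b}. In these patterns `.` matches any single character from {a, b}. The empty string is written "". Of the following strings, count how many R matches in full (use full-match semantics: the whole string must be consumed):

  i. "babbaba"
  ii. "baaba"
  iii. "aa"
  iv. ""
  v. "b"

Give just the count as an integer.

2

i. "babbaba" → no match
ii. "baaba" → no match
iii. "aa" → match
iv. "" → match
v. "b" → no match
Total matched: 2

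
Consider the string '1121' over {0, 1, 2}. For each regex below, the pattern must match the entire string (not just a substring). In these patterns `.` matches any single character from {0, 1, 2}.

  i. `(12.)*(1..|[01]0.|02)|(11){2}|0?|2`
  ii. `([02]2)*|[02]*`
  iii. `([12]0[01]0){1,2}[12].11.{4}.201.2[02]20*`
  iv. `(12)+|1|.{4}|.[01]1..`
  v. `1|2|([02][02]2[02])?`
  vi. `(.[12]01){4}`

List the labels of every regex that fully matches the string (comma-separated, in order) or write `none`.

iv

i → no match
ii → no match
iii → no match
iv → match
v → no match
vi → no match — must end with '01'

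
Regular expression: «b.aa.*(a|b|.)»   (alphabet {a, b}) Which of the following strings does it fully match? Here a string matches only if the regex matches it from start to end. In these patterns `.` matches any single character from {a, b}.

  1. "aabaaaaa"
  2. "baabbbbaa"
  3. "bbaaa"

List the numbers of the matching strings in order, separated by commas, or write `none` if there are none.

1 → no match — must start with "b"
2 → no match
3 → match

3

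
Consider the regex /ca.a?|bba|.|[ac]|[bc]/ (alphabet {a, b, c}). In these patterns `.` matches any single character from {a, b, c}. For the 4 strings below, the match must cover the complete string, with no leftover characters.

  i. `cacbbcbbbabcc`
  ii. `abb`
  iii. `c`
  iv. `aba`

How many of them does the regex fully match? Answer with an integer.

1

i → no match
ii → no match
iii → match
iv → no match
Total matched: 1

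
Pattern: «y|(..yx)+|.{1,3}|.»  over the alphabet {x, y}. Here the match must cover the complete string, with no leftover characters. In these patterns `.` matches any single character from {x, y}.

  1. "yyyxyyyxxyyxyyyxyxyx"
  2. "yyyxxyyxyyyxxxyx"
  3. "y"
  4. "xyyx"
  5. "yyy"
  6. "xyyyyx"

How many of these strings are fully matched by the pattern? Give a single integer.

1 → match
2 → match
3 → match
4 → match
5 → match
6 → no match
Total matched: 5

5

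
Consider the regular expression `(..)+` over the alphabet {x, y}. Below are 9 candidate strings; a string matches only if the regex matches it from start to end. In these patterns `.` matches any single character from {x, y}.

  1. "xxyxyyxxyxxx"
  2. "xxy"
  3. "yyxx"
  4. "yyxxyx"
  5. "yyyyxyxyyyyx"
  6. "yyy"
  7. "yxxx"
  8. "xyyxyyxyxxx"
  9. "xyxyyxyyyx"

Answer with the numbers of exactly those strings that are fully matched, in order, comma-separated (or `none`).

1, 3, 4, 5, 7, 9

1 → match
2 → no match
3 → match
4 → match
5 → match
6 → no match
7 → match
8 → no match
9 → match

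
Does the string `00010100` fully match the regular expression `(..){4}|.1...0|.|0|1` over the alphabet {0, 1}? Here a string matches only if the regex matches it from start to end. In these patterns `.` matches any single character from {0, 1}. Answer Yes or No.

Yes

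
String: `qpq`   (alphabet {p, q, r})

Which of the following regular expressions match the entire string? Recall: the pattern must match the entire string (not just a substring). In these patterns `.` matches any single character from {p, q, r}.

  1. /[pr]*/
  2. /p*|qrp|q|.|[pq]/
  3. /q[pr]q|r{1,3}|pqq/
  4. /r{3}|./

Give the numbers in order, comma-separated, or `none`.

3

1 → no match
2 → no match
3 → match
4 → no match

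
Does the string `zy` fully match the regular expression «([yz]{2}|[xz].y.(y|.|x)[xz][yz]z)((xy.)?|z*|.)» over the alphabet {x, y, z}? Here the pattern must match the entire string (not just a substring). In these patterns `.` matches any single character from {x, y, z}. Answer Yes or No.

Yes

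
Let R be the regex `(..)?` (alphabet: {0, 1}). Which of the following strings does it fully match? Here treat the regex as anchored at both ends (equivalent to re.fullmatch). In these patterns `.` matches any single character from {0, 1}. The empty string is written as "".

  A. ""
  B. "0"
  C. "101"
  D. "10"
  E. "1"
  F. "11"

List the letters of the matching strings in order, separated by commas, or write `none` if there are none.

A, D, F

A → match
B → no match
C → no match
D → match
E → no match
F → match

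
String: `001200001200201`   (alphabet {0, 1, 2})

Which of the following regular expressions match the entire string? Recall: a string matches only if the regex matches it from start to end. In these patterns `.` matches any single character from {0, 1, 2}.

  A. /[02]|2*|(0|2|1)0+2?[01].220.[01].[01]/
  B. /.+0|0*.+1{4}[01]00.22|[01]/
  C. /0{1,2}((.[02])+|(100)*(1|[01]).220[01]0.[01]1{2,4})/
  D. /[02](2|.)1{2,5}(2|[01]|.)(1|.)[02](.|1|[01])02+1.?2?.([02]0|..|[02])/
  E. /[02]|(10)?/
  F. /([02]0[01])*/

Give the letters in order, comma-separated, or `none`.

F

A → no match
B → no match
C → no match
D → no match
E → no match
F → match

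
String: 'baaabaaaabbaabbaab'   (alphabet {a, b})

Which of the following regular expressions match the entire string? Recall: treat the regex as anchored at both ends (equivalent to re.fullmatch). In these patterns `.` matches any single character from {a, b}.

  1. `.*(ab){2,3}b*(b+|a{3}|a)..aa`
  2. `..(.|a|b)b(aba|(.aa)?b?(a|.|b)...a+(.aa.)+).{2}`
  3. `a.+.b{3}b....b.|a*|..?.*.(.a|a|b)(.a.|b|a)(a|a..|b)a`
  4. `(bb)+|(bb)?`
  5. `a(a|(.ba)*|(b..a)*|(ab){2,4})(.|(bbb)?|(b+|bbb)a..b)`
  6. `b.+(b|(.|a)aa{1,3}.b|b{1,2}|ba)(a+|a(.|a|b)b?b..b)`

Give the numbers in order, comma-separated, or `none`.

1 → no match — must end with 'aa'
2 → no match
3 → no match
4 → no match
5 → no match — must start with 'a'
6 → match

6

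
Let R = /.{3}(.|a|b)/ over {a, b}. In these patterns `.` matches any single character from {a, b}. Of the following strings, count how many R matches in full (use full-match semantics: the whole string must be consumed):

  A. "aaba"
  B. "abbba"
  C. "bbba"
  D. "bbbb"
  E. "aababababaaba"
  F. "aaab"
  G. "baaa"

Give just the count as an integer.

5

A → match
B → no match
C → match
D → match
E → no match
F → match
G → match
Total matched: 5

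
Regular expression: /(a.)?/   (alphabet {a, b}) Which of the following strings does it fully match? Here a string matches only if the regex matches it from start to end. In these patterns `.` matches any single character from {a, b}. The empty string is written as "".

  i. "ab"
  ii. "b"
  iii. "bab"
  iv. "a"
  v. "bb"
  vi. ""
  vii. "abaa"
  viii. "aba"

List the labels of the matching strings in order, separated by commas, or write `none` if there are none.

i. "ab" → match
ii. "b" → no match
iii. "bab" → no match
iv. "a" → no match
v. "bb" → no match
vi. "" → match
vii. "abaa" → no match
viii. "aba" → no match

i, vi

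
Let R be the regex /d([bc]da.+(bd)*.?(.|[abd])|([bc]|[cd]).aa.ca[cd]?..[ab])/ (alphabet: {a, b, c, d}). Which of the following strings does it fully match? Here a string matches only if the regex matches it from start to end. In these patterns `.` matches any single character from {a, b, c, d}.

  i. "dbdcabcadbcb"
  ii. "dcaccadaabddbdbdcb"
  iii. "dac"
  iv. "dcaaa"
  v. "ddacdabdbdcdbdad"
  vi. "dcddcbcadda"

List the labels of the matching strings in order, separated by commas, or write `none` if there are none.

i → no match
ii → no match
iii → no match
iv → no match
v → no match
vi → no match

none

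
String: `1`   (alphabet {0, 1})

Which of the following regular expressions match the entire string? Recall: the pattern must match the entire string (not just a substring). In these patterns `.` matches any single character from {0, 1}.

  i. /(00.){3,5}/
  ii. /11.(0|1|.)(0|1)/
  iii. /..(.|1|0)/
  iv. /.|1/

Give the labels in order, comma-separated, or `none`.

i → no match — must start with `00`
ii → no match — must start with `11`
iii → no match
iv → match

iv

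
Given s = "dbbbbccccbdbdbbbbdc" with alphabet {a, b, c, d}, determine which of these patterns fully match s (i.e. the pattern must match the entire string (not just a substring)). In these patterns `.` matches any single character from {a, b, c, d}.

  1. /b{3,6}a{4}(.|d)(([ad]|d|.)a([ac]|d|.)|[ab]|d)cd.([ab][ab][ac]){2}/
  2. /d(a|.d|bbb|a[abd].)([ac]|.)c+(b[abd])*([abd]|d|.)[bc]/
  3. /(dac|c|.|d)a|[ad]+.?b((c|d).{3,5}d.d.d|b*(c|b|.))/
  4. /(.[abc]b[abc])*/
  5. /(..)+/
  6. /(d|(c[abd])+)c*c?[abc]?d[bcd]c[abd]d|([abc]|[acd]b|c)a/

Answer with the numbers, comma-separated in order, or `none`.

2

1 → no match — must start with "b"
2 → match
3 → no match
4 → no match
5 → no match
6 → no match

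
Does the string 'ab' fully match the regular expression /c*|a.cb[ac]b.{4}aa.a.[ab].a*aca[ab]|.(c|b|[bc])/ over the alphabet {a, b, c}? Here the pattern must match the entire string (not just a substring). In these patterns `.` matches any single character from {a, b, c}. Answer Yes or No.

Yes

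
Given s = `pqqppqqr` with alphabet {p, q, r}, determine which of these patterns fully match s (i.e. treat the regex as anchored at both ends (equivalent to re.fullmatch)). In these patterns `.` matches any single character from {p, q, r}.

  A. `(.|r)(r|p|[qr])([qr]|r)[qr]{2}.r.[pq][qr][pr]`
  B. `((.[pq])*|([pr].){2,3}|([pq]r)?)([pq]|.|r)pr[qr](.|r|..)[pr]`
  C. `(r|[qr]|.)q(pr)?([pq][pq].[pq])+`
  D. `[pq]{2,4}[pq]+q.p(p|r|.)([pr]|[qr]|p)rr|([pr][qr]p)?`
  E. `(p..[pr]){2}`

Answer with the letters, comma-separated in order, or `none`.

A → no match
B → no match
C → no match
D → no match
E → match

E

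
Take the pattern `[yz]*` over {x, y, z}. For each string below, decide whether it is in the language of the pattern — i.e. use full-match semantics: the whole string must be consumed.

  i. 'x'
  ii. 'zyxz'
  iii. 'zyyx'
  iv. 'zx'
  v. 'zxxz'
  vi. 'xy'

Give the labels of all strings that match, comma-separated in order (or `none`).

none

i → no match
ii → no match
iii → no match
iv → no match
v → no match
vi → no match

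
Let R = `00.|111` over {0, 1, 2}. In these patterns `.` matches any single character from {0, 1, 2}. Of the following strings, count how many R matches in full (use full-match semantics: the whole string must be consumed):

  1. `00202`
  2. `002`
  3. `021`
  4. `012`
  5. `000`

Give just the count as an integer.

1. `00202` → no match
2. `002` → match
3. `021` → no match
4. `012` → no match
5. `000` → match
Total matched: 2

2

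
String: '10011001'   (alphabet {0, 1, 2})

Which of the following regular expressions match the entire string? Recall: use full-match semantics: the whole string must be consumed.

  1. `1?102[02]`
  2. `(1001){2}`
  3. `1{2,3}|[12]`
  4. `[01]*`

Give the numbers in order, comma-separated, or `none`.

1 → no match
2 → match
3 → no match
4 → match

2, 4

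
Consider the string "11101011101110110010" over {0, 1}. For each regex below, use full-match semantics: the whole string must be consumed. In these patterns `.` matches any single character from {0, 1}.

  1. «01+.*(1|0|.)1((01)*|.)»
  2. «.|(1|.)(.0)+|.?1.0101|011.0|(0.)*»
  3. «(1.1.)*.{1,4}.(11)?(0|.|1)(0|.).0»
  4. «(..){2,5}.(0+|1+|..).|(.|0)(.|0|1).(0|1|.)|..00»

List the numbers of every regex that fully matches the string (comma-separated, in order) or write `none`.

3

1 → no match — must start with "01"
2 → no match
3 → match
4 → no match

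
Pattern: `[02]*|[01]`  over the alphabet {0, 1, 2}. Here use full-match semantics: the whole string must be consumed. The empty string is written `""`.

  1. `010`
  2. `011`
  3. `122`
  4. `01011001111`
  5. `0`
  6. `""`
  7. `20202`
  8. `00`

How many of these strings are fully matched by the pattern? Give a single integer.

1 → no match
2 → no match
3 → no match
4 → no match
5 → match
6 → match
7 → match
8 → match
Total matched: 4

4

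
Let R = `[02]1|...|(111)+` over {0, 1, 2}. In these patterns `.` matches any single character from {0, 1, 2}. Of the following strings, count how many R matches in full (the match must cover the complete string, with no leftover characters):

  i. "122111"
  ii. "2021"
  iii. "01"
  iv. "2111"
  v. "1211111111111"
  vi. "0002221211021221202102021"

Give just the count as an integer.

1

i → no match
ii → no match
iii → match
iv → no match
v → no match
vi → no match
Total matched: 1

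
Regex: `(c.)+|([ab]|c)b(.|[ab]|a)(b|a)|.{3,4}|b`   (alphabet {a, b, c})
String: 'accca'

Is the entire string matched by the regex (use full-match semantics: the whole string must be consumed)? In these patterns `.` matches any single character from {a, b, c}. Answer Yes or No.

No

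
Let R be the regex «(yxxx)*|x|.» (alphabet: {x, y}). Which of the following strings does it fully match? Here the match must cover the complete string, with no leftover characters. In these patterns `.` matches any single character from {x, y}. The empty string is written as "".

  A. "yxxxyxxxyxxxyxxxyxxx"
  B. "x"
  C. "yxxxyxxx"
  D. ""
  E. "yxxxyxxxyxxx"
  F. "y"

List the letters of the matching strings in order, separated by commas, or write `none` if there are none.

A, B, C, D, E, F

A → match
B → match
C → match
D → match
E → match
F → match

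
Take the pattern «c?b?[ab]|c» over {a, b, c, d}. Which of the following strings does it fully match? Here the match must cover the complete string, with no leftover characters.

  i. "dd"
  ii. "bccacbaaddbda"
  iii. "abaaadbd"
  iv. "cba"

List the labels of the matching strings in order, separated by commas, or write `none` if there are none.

i → no match
ii → no match
iii → no match
iv → match

iv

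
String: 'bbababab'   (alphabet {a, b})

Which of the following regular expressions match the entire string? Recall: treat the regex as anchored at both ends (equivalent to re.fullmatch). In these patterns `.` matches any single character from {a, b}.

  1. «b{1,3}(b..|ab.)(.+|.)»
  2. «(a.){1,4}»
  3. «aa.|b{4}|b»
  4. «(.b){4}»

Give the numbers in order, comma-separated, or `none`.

1 → match
2 → no match — must start with 'a'
3 → no match
4 → match

1, 4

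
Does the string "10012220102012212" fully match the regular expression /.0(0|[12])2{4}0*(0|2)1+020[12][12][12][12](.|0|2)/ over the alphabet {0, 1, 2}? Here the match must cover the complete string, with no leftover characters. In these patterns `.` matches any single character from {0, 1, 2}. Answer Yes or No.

No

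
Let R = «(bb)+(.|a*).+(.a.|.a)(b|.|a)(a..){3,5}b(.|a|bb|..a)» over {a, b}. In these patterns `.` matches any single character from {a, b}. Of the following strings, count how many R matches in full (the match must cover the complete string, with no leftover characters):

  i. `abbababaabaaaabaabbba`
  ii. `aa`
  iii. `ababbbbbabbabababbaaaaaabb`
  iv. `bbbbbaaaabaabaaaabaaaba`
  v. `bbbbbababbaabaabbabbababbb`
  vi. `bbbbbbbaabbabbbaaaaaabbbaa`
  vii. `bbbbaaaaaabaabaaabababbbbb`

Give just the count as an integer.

1

i → no match — must start with `bb`
ii → no match — must start with `bb`
iii → no match — must start with `bb`
iv → no match
v → match
vi → no match
vii → no match
Total matched: 1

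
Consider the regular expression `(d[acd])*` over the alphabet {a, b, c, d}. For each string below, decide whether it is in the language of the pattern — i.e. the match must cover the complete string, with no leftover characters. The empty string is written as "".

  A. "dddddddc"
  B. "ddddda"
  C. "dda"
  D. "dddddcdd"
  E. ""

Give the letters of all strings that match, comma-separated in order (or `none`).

A, B, D, E

A. "dddddddc" → match
B. "ddddda" → match
C. "dda" → no match
D. "dddddcdd" → match
E. "" → match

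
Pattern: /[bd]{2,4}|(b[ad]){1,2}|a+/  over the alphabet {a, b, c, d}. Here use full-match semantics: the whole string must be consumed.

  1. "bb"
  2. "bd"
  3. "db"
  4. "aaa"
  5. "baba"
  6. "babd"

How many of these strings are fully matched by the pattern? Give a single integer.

1 → match
2 → match
3 → match
4 → match
5 → match
6 → match
Total matched: 6

6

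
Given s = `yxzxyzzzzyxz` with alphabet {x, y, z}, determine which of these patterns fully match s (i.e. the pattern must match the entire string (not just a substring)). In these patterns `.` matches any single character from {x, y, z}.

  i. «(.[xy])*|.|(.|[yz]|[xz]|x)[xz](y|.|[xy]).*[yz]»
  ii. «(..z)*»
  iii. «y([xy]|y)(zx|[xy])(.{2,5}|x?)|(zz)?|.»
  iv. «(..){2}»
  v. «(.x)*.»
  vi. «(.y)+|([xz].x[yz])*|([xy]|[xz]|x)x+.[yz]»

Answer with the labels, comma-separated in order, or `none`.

i, ii

i → match
ii → match
iii → no match
iv → no match
v → no match
vi → no match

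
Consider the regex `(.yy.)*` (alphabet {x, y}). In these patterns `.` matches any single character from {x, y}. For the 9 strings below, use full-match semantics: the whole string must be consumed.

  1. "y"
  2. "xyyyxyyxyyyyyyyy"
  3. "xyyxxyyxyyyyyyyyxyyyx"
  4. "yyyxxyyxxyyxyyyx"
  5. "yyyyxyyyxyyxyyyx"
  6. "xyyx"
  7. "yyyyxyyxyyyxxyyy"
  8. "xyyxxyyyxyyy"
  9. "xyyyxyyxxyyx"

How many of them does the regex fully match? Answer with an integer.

1 → no match
2 → match
3 → no match
4 → match
5 → match
6 → match
7 → match
8 → match
9 → match
Total matched: 7

7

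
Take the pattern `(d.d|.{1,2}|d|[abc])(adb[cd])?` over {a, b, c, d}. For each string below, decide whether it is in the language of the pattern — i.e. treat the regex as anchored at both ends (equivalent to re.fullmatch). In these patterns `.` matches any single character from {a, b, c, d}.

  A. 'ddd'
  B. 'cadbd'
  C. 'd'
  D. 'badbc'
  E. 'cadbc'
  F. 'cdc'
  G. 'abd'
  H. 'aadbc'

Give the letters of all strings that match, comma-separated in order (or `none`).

A → match
B → match
C → match
D → match
E → match
F → no match
G → no match
H → match

A, B, C, D, E, H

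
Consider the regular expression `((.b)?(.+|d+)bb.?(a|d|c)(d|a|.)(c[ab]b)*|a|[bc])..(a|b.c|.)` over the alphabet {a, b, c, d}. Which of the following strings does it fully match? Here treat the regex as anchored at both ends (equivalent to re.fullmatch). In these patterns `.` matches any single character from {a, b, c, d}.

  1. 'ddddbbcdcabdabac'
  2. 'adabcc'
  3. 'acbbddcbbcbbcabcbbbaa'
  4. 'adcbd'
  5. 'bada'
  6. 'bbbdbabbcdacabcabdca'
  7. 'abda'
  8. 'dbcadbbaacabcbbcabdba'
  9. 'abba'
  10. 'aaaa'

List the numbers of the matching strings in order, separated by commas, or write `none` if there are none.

1 → match
2 → match
3 → match
4 → no match
5 → match
6 → match
7 → match
8 → match
9 → match
10 → match

1, 2, 3, 5, 6, 7, 8, 9, 10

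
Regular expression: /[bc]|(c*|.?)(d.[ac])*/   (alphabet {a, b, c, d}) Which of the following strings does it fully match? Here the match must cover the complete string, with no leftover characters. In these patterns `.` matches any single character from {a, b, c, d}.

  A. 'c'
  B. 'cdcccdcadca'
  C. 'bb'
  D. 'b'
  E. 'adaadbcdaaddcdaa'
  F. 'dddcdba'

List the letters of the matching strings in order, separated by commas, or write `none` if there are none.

A → match
B → no match
C → no match
D → match
E → match
F → match

A, D, E, F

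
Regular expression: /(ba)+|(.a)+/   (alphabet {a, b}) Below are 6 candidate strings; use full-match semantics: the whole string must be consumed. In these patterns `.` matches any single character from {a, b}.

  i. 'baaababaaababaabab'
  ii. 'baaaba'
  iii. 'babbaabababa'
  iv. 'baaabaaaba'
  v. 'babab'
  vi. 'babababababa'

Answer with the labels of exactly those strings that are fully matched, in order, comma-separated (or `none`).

i → no match
ii → match
iii → no match
iv → match
v → no match
vi → match

ii, iv, vi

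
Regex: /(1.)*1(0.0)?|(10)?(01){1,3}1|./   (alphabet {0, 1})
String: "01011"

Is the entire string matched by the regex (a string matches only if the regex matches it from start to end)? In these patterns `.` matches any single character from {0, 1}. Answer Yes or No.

Yes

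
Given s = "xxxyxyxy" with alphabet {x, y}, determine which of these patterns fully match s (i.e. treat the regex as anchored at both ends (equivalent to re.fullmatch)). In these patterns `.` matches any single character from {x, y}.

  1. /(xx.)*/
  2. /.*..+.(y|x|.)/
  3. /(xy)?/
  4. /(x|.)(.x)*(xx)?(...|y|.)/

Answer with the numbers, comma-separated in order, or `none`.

1 → no match
2 → match
3 → no match
4 → match

2, 4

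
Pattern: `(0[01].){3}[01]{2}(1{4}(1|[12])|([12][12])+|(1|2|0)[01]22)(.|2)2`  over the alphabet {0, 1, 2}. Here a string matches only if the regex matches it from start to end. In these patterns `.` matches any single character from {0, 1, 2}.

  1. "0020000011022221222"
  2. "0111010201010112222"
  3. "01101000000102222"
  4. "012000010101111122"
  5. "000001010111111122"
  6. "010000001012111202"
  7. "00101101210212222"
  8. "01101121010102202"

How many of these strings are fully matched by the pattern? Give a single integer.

1 → match
2 → no match
3 → match
4 → match
5 → match
6 → no match
7 → match
8 → no match
Total matched: 5

5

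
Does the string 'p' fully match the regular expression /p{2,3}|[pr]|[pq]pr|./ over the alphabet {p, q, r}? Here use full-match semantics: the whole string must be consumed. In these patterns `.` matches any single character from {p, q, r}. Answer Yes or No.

Yes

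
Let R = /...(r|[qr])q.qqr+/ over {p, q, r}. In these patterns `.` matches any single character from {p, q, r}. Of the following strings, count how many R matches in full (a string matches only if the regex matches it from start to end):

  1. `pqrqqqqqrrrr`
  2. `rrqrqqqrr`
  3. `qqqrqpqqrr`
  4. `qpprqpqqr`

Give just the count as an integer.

3

1 → match
2 → no match
3 → match
4 → match
Total matched: 3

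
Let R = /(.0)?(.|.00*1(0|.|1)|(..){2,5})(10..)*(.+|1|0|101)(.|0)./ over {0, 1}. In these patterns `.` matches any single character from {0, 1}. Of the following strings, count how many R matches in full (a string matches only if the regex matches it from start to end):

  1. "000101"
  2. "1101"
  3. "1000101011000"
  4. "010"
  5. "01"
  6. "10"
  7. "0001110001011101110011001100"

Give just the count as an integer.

1. "000101" → match
2. "1101" → match
3 → match
4. "010" → no match
5. "01" → no match
6. "10" → no match
7 → match
Total matched: 4

4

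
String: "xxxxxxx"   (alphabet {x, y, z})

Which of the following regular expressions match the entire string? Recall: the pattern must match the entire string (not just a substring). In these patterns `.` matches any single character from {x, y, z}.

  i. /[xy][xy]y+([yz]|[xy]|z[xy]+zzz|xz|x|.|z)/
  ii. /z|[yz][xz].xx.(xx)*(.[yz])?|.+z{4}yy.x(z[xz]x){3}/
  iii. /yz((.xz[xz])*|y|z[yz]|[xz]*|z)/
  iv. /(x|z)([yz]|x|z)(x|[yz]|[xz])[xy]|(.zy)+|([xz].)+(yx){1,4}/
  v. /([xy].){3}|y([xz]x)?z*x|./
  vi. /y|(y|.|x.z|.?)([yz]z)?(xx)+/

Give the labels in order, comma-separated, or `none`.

i → no match
ii → no match
iii → no match — must start with "yz"
iv → no match
v → no match
vi → match

vi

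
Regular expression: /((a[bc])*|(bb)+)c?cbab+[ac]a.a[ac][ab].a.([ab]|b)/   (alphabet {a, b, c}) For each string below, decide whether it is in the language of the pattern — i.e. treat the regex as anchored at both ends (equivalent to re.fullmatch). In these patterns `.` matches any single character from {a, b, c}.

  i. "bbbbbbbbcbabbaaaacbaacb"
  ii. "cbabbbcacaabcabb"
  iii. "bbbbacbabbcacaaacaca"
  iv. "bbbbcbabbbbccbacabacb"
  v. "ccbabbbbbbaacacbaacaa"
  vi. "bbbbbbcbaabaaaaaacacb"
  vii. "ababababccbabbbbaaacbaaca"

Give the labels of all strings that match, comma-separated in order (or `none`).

i → match
ii → match
iii → no match
iv → no match
v → no match
vi → no match
vii → no match

i, ii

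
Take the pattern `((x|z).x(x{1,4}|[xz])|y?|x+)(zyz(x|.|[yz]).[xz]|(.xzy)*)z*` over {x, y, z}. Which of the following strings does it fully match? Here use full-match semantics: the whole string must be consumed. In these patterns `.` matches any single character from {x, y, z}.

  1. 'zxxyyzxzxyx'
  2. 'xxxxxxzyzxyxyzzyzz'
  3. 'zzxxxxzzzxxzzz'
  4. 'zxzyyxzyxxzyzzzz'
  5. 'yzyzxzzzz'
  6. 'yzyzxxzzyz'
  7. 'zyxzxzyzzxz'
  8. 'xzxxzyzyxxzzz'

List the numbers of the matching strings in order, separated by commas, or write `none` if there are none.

1 → no match
2 → no match
3 → no match
4 → match
5 → match
6 → no match
7 → no match
8 → match

4, 5, 8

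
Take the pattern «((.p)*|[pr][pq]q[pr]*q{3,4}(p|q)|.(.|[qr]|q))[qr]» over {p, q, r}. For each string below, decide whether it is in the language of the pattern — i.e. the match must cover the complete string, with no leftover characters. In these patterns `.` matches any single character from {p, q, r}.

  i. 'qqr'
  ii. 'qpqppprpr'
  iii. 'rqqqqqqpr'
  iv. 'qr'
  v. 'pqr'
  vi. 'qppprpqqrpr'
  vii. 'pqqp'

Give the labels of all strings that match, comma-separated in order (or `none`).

i, ii, iii, v

i → match
ii → match
iii → match
iv → no match
v → match
vi → no match
vii → no match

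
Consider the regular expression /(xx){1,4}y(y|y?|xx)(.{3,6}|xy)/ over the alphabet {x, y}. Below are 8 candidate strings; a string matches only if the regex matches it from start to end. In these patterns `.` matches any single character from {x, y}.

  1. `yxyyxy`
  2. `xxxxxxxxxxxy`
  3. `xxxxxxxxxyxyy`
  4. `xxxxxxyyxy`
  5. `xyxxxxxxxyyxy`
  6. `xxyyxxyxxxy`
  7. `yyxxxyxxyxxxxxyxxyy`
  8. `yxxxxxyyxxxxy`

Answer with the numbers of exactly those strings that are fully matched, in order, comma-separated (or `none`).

4

1 → no match — must start with `xx`
2 → no match
3 → no match
4 → match
5 → no match — must start with `xx`
6 → no match
7 → no match — must start with `xx`
8 → no match — must start with `xx`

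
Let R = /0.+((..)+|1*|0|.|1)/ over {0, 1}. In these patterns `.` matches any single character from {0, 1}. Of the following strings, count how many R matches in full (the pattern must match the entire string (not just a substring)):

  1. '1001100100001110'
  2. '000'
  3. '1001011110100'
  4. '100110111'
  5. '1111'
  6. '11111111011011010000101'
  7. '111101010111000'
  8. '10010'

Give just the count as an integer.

1

1 → no match — must start with '0'
2. '000' → match
3 → no match — must start with '0'
4. '100110111' → no match — must start with '0'
5. '1111' → no match — must start with '0'
6 → no match — must start with '0'
7 → no match — must start with '0'
8. '10010' → no match — must start with '0'
Total matched: 1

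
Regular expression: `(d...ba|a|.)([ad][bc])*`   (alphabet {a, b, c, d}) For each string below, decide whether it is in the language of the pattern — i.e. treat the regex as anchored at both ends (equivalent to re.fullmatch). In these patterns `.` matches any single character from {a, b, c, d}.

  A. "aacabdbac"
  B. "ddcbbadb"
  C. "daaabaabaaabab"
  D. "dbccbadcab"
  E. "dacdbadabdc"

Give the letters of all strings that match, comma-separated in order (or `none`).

A, B, D

A → match
B → match
C → no match
D → match
E → no match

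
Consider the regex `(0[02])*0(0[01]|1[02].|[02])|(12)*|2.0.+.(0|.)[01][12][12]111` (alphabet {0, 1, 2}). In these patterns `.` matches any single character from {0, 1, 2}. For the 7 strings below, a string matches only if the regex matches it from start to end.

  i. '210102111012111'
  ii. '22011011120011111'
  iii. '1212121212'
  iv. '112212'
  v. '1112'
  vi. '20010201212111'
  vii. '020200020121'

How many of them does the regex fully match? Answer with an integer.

i → match
ii → match
iii. '1212121212' → match
iv. '112212' → no match
v. '1112' → no match
vi → no match
vii. '020200020121' → match
Total matched: 4

4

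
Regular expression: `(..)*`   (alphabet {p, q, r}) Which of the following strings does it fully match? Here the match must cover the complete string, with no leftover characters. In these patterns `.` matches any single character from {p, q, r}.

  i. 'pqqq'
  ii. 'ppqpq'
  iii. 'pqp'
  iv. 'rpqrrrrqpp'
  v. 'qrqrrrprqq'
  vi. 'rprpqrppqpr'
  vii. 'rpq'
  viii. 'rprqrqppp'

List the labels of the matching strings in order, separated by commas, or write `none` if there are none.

i. 'pqqq' → match
ii. 'ppqpq' → no match
iii. 'pqp' → no match
iv. 'rpqrrrrqpp' → match
v. 'qrqrrrprqq' → match
vi. 'rprpqrppqpr' → no match
vii. 'rpq' → no match
viii. 'rprqrqppp' → no match

i, iv, v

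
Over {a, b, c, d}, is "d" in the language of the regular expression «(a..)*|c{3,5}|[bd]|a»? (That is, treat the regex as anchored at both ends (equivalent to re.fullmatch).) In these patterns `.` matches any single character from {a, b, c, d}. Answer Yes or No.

Yes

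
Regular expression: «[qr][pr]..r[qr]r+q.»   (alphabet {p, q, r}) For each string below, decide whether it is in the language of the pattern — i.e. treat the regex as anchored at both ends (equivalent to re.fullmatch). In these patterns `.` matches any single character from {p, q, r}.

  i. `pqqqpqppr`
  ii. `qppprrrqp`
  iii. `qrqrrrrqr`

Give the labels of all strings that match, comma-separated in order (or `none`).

i. `pqqqpqppr` → no match
ii. `qppprrrqp` → match
iii. `qrqrrrrqr` → match

ii, iii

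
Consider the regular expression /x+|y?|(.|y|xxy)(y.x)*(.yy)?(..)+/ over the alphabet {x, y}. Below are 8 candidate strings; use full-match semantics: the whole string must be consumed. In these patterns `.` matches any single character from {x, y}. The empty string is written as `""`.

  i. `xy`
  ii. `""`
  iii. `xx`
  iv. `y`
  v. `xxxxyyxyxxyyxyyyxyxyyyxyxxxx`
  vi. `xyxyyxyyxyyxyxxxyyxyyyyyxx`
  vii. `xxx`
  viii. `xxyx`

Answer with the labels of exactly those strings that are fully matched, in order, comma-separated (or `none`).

i → no match
ii → match
iii → match
iv → match
v → no match
vi → no match
vii → match
viii → no match

ii, iii, iv, vii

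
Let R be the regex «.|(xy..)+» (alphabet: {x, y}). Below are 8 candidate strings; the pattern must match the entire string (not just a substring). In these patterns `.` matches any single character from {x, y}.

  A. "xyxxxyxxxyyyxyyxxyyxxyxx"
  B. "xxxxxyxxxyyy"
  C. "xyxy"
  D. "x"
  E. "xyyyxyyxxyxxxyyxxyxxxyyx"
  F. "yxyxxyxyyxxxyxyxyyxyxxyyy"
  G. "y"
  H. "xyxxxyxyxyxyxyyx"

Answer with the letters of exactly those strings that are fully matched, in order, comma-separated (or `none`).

A → match
B → no match
C → match
D → match
E → match
F → no match
G → match
H → match

A, C, D, E, G, H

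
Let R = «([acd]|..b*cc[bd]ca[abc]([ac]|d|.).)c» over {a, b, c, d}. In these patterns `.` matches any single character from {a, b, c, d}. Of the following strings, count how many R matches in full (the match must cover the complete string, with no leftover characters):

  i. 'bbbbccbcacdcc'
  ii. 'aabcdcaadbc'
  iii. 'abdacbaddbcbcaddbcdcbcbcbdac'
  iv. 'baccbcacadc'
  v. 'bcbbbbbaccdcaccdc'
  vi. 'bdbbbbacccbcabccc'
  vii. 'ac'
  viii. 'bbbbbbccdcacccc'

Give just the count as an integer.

i → match
ii → no match
iii → no match
iv → match
v → no match
vi → no match
vii → match
viii → match
Total matched: 4

4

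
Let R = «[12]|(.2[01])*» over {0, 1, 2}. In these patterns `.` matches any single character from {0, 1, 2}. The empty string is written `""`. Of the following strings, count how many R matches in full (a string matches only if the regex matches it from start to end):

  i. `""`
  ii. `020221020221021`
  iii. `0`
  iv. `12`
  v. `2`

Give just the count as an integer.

3

i. `""` → match
ii → match
iii. `0` → no match
iv. `12` → no match
v. `2` → match
Total matched: 3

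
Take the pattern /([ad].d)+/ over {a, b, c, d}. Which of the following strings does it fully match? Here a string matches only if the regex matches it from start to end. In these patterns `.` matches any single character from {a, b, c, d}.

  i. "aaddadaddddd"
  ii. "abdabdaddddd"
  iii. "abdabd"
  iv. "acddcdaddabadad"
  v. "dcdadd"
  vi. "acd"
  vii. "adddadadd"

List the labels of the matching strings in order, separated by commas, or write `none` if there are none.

i, ii, iii, v, vi, vii

i. "aaddadaddddd" → match
ii. "abdabdaddddd" → match
iii. "abdabd" → match
iv → no match
v. "dcdadd" → match
vi. "acd" → match
vii. "adddadadd" → match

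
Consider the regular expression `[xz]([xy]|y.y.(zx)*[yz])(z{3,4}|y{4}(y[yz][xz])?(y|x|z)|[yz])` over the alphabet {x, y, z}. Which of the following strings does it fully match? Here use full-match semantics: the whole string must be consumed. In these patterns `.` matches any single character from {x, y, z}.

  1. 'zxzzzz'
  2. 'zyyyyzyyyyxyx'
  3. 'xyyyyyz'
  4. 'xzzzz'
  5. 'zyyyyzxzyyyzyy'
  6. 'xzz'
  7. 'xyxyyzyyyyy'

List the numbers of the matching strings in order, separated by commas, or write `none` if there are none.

1, 3, 7

1 → match
2 → no match
3 → match
4 → no match
5 → no match
6 → no match
7 → match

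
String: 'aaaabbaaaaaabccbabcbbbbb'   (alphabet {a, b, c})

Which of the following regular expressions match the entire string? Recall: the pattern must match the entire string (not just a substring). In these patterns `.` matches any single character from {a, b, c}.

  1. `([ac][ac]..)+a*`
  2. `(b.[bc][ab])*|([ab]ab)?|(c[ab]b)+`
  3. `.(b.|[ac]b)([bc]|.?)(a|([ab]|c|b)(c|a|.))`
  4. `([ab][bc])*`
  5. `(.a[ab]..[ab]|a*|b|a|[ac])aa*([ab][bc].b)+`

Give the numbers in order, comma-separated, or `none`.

5

1 → no match
2 → no match
3 → no match
4 → no match
5 → match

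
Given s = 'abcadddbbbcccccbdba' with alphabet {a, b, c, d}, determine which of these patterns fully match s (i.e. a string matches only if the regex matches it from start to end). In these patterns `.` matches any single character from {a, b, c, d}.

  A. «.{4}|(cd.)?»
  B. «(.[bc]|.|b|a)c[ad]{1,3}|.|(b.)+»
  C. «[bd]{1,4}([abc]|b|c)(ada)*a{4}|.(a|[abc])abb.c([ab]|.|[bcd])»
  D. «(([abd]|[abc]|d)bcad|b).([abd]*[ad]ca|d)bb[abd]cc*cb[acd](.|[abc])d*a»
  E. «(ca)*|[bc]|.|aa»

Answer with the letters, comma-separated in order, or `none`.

A → no match
B → no match
C → no match
D → match
E → no match

D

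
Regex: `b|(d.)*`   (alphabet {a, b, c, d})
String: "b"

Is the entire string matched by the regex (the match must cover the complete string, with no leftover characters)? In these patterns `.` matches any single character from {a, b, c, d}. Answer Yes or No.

Yes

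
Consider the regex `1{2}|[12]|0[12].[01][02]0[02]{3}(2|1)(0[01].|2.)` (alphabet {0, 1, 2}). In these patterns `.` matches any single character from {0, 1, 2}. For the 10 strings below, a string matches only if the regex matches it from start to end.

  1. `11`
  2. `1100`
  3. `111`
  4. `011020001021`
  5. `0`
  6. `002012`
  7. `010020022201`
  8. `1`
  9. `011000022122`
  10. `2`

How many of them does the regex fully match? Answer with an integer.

4

1 → match
2 → no match
3 → no match
4 → no match
5 → no match
6 → no match
7 → no match
8 → match
9 → match
10 → match
Total matched: 4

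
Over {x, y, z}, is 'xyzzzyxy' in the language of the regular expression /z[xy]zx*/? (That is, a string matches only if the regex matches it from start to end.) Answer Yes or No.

No

Every match must start with 'z', but 'xyzzzyxy' does not.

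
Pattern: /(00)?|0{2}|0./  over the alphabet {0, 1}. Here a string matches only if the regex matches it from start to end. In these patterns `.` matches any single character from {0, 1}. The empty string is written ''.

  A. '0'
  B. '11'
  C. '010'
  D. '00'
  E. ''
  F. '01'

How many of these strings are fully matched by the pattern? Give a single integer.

A → no match
B → no match
C → no match
D → match
E → match
F → match
Total matched: 3

3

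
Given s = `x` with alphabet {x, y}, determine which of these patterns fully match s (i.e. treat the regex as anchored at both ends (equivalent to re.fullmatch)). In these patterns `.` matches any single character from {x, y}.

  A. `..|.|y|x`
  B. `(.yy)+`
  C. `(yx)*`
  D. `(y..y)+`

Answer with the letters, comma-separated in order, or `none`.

A

A → match
B → no match — must end with `yy`
C → no match
D → no match — must start with `y`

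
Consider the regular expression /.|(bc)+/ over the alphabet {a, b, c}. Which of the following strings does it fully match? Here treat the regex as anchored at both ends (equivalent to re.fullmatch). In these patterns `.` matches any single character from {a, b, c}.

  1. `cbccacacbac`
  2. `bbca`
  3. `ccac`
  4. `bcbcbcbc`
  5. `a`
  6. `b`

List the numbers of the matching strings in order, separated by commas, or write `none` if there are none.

4, 5, 6

1 → no match
2 → no match
3 → no match
4 → match
5 → match
6 → match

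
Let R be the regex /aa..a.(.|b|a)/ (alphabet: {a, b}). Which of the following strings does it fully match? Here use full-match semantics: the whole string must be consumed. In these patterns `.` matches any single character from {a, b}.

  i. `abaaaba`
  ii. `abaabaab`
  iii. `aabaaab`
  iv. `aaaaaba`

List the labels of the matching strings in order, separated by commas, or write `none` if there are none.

iii, iv

i → no match — must start with `aa`
ii → no match — must start with `aa`
iii → match
iv → match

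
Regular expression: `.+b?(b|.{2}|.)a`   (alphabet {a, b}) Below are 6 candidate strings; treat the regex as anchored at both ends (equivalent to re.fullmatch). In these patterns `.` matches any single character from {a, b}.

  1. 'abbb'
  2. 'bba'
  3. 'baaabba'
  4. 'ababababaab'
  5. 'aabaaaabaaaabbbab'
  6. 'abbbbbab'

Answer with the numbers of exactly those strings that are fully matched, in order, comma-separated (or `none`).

2, 3

1 → no match — must end with 'a'
2 → match
3 → match
4 → no match — must end with 'a'
5 → no match — must end with 'a'
6 → no match — must end with 'a'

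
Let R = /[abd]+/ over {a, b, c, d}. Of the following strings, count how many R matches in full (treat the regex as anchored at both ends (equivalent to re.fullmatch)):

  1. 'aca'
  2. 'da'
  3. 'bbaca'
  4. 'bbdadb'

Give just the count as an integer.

1 → no match
2 → match
3 → no match
4 → match
Total matched: 2

2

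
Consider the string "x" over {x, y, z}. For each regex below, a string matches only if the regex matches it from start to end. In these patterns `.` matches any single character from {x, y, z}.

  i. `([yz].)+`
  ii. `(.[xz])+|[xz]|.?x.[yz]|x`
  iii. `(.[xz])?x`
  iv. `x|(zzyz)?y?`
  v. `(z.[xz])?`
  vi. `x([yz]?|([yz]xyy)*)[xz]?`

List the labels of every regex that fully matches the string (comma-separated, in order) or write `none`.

ii, iii, iv, vi

i → no match
ii → match
iii → match
iv → match
v → no match
vi → match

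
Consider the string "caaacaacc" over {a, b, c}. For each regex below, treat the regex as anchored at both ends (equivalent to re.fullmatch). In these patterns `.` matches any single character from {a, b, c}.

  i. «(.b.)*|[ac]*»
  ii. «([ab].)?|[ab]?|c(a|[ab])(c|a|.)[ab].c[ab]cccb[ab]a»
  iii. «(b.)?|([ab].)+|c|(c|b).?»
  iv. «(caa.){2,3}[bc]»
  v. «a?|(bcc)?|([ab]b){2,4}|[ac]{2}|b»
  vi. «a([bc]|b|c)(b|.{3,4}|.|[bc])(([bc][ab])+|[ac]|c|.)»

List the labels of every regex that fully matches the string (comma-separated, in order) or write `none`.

i, iv

i → match
ii → no match
iii → no match
iv → match
v → no match
vi → no match — must start with "a"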